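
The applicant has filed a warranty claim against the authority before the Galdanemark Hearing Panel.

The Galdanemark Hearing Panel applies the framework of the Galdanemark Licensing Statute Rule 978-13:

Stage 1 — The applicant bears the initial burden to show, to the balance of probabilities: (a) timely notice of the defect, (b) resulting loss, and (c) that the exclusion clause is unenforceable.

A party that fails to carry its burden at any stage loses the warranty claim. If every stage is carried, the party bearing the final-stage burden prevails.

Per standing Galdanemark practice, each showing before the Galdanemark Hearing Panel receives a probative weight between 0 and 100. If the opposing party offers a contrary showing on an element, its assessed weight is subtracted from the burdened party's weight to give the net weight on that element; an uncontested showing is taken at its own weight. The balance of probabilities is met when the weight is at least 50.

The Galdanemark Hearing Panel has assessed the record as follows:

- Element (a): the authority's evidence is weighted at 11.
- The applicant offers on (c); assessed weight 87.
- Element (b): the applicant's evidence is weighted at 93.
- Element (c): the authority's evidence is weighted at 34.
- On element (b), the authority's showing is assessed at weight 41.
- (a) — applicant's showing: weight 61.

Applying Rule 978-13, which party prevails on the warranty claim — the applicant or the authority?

applicant

Stage 1 (applicant, the balance of probabilities, weight is at least 50): (a) net 61−11=50 ≥ 50 — meets; (b) net 93−41=52 ≥ 50 — meets; (c) net 87−34=53 ≥ 50 — meets.
  All elements met at the final stage.
All stages carried — the applicant prevails.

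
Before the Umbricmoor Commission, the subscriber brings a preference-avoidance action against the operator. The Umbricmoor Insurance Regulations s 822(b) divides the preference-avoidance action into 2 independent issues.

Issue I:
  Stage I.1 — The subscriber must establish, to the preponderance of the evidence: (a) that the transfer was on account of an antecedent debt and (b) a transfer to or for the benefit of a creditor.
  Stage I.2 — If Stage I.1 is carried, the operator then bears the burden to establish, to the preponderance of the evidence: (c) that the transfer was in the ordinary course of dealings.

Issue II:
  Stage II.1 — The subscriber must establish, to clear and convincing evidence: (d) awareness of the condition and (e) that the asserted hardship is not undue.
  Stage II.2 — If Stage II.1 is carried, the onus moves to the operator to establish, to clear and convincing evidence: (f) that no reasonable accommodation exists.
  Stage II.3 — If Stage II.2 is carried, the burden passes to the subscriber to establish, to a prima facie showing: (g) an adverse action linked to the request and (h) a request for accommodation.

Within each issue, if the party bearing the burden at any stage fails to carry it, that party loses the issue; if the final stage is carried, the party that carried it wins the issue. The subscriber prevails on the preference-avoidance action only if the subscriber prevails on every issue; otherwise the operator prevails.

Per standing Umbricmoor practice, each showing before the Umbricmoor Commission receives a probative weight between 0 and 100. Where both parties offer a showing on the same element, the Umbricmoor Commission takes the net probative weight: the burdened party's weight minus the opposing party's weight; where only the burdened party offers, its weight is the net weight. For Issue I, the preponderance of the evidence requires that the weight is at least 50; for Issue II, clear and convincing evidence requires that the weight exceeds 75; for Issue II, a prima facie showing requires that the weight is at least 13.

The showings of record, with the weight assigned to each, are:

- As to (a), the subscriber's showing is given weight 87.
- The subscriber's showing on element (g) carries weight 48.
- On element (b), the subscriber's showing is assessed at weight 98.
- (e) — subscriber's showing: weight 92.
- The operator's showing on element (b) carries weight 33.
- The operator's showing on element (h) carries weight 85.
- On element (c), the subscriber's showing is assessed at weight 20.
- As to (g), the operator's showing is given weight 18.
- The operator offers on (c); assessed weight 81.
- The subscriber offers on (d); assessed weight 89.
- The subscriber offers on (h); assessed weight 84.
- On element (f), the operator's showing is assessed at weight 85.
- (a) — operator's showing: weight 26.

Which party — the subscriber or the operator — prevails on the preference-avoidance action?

operator

— Issue I —
At Stage I.1 the subscriber must meet the preponderance of the evidence (weight is at least 50): on (a) the weight is 87 less the opposing 26 gives net 61, ≥ 50, so (a) meets the standard; on (b) the weight is 98 less the opposing 33 gives net 65, ≥ 50, so (b) meets the standard.
  The subscriber carries Stage I.1; the operator now bears the burden.
At Stage I.2 the operator must meet the preponderance of the evidence (weight is at least 50): on (c) the weight is 81 less the opposing 20 gives net 61, which does reach 50, so (c) meets the standard.
  Stage I.2 carried; the final stage is satisfied.
Every stage carried; the operator prevails on this issue.
— Issue II —
Stage II.1 — burden on subscriber; standard: clear and convincing evidence (weight exceeds 75).
    (d): 89 > 75 [met]
    (e): 92 > 75 [met]
  The subscriber carries Stage II.1; the operator now bears the burden.
Stage II.2 — burden on operator; standard: clear and convincing evidence (weight exceeds 75).
    (f): 85 > 75 [met]
  Stage II.2 is satisfied; the onus moves to the subscriber.
Stage II.3 — burden on subscriber; standard: a prima facie showing (weight is at least 13).
    (g): 48 − 18 = 30 ≥ 13 [met]
    (h): 84 − 85 = -1 < 13 [not met]
  Stage II.3 not carried; the subscriber fails its burden.
So the operator prevails on this issue.
Per-issue: Issue I → operator; Issue II → operator. The subscriber must prevail on every issue; overall, the operator prevails.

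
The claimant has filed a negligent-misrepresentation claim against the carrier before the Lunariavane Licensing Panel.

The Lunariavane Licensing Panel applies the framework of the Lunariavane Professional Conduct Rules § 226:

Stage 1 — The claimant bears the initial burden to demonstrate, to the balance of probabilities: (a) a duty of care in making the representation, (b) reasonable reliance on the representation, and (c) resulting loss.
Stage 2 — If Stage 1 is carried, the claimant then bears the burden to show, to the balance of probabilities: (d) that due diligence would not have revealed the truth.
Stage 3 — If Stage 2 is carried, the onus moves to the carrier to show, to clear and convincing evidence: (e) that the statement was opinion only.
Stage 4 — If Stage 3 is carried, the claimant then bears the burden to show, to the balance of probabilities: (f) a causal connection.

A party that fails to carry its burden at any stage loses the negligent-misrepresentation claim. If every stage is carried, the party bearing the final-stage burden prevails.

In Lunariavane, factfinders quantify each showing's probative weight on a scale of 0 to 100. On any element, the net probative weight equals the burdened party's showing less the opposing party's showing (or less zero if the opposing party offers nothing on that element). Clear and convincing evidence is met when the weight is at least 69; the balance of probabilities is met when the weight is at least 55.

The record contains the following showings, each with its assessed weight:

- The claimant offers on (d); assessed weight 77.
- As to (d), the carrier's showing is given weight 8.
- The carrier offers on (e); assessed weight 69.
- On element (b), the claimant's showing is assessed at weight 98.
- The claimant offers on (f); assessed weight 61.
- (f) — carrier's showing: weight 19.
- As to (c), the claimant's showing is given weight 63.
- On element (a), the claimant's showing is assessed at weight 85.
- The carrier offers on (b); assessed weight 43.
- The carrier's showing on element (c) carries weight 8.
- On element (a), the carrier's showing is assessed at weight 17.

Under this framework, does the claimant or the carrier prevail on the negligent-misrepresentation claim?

Stage 1 (claimant, the balance of probabilities, weight is at least 55): (a) net 85−17=68 ≥ 55 — meets; (b) net 98−43=55 ≥ 55 — meets; (c) net 63−8=55 ≥ 55 — meets.
  Stage 1 carried; the burden remains with the claimant.
Stage 2 (claimant, the balance of probabilities, weight is at least 55): (d) net 77−8=69 ≥ 55 — meets.
  The claimant carries Stage 2; the carrier now bears the burden.
Stage 3 (carrier, clear and convincing evidence, weight is at least 69): (e) 69 ≥ 69 — meets.
  All elements met. The burden passes to the claimant.
Stage 4 (claimant, the balance of probabilities, weight is at least 55): (f) net 61−19=42 < 55 — fails.
  Stage 4 not carried; the claimant fails its burden.
So the carrier prevails.

carrier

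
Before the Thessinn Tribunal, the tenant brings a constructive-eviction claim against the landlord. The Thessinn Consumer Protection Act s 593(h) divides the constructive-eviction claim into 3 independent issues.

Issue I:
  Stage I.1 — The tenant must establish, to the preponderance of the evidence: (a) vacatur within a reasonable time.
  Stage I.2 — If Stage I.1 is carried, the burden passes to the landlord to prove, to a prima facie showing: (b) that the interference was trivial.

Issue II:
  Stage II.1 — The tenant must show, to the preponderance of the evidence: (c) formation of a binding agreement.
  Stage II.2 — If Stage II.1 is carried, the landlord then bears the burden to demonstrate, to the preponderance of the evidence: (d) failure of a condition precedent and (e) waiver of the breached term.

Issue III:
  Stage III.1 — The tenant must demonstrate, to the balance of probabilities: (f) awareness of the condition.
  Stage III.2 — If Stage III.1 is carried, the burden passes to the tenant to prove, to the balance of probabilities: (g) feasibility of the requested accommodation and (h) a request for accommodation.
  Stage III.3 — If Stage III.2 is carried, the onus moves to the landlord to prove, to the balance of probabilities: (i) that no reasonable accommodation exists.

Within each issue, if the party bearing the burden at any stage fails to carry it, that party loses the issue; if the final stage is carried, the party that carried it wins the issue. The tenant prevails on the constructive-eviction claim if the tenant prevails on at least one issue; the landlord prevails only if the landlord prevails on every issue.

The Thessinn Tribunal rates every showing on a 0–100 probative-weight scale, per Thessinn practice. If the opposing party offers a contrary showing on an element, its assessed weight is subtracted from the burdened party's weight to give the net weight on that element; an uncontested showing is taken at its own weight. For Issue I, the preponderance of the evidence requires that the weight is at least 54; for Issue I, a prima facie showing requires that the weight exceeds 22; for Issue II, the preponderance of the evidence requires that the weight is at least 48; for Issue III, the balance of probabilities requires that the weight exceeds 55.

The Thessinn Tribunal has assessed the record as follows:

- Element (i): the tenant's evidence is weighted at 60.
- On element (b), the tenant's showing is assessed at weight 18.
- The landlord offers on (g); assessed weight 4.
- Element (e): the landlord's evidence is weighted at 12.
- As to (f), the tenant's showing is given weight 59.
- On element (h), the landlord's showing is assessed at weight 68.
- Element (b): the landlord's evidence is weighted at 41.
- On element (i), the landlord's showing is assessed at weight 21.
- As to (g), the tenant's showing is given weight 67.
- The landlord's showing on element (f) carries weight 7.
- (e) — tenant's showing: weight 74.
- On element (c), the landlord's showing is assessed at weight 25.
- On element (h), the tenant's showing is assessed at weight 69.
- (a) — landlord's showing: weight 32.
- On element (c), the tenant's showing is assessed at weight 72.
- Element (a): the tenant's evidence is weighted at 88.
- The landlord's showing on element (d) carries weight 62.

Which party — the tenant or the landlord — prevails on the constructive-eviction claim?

— Issue I —
Stage I.1 — burden on tenant; standard: the preponderance of the evidence (weight is at least 54).
    (a): 88 − 32 = 56 ≥ 54 [met]
  All elements met. The burden passes to the landlord.
Stage I.2 — burden on landlord; standard: a prima facie showing (weight exceeds 22).
    (b): 41 − 18 = 23 > 22 [met]
  Stage I.2 carried; the final stage is satisfied.
All stages carried — the landlord prevails on this issue.
— Issue II —
Stage II.1 — burden on tenant; standard: the preponderance of the evidence (weight is at least 48).
    (c): 72 − 25 = 47 < 48 [not met]
  Stage II.1 not carried; the tenant fails its burden.
The analysis ends at Stage II.1; the landlord prevails on this issue.
— Issue III —
Stage III.1 (tenant, the balance of probabilities, weight exceeds 55): (f) net 59−7=52 ≤ 55 — fails.
  The tenant does not carry Stage III.1.
The landlord prevails on this issue.
Per-issue: Issue I → landlord; Issue II → landlord; Issue III → landlord. The tenant must prevail on at least one issue; overall, the landlord prevails.

landlord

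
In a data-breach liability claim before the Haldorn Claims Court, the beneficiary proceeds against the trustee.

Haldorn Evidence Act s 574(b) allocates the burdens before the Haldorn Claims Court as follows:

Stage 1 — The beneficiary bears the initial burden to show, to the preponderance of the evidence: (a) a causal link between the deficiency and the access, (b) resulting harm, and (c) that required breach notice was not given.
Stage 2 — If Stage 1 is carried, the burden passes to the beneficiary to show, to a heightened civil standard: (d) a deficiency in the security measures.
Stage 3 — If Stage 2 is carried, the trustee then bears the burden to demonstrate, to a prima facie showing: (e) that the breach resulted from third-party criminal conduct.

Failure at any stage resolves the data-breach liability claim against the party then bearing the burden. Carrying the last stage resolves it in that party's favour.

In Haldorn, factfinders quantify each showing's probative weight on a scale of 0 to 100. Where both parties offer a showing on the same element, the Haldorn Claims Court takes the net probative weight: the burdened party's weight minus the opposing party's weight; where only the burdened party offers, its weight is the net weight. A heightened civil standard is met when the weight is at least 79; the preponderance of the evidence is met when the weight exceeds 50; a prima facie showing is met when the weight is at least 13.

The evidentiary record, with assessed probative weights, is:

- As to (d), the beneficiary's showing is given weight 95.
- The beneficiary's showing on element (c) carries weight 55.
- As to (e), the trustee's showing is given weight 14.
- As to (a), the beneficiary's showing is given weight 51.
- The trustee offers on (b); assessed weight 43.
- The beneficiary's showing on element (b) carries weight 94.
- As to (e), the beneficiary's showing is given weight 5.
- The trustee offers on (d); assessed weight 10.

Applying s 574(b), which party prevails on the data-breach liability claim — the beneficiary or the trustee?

beneficiary

At Stage 1 the beneficiary must meet the preponderance of the evidence (weight exceeds 50): on (a) the weight is 51, which does exceed 50, so (a) meets the standard; on (b) the weight is 94 less the opposing 43 gives net 51, which does exceed 50, so (b) meets the standard; on (c) the weight is 55, which does exceed 50, so (c) meets the standard.
  Stage 1 is satisfied; the beneficiary continues to bear the burden.
At Stage 2 the beneficiary must meet a heightened civil standard (weight is at least 79): on (d) the weight is 95 less the opposing 10 gives net 85, which does reach 79, so (d) meets the standard.
  Stage 2 carried; the burden shifts to the trustee.
At Stage 3 the trustee must meet a prima facie showing (weight is at least 13): on (e) the weight is 14 less the opposing 5 gives net 9, < 13, so (e) does not meet the standard.
  Not every element is met, so the trustee fails to carry Stage 3.
The analysis ends at Stage 3; the beneficiary prevails.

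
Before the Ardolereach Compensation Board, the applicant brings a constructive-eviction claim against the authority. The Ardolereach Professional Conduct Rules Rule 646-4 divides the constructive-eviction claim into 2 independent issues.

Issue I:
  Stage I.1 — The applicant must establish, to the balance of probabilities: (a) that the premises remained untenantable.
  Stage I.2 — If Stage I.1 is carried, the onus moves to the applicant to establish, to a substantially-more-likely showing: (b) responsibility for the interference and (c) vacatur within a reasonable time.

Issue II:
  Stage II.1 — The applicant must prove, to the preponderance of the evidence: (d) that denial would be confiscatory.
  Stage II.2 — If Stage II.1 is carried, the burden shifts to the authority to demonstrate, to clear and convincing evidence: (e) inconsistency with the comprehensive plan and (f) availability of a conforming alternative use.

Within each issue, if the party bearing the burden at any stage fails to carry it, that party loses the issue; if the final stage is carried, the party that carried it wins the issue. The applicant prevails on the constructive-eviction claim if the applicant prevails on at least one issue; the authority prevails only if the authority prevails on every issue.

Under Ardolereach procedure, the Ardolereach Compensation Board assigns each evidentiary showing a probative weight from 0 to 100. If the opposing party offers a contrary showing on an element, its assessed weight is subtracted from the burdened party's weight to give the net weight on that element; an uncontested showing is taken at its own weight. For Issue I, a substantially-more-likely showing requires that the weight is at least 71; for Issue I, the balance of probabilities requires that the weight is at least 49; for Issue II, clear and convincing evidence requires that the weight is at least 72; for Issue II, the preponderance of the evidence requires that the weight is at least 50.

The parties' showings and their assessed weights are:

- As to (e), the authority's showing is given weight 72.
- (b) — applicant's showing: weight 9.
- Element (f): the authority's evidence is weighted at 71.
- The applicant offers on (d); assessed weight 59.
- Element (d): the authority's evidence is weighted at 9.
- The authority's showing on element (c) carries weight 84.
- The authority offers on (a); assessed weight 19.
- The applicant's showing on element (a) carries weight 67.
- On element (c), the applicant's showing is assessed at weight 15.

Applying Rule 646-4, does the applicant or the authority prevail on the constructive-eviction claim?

applicant

— Issue I —
At Stage I.1 the applicant must meet the balance of probabilities (weight is at least 49): on (a) the weight is 67 less the opposing 19 gives net 48, which does not reach 49, so (a) does not meet the standard.
  The applicant does not carry Stage I.1.
The analysis ends at Stage I.1; the authority prevails on this issue.
— Issue II —
Stage II.1 — burden on applicant; standard: the preponderance of the evidence (weight is at least 50).
    (d): 59 − 9 = 50 ≥ 50 [met]
  All elements met. The burden passes to the authority.
Stage II.2 — burden on authority; standard: clear and convincing evidence (weight is at least 72).
    (e): 72 ≥ 72 [met]
    (f): 71 < 72 [not met]
  Not every element is met, so the authority fails to carry Stage II.2.
The analysis ends at Stage II.2; the applicant prevails on this issue.
Per-issue: Issue I → authority; Issue II → applicant. The applicant must prevail on at least one issue; overall, the applicant prevails.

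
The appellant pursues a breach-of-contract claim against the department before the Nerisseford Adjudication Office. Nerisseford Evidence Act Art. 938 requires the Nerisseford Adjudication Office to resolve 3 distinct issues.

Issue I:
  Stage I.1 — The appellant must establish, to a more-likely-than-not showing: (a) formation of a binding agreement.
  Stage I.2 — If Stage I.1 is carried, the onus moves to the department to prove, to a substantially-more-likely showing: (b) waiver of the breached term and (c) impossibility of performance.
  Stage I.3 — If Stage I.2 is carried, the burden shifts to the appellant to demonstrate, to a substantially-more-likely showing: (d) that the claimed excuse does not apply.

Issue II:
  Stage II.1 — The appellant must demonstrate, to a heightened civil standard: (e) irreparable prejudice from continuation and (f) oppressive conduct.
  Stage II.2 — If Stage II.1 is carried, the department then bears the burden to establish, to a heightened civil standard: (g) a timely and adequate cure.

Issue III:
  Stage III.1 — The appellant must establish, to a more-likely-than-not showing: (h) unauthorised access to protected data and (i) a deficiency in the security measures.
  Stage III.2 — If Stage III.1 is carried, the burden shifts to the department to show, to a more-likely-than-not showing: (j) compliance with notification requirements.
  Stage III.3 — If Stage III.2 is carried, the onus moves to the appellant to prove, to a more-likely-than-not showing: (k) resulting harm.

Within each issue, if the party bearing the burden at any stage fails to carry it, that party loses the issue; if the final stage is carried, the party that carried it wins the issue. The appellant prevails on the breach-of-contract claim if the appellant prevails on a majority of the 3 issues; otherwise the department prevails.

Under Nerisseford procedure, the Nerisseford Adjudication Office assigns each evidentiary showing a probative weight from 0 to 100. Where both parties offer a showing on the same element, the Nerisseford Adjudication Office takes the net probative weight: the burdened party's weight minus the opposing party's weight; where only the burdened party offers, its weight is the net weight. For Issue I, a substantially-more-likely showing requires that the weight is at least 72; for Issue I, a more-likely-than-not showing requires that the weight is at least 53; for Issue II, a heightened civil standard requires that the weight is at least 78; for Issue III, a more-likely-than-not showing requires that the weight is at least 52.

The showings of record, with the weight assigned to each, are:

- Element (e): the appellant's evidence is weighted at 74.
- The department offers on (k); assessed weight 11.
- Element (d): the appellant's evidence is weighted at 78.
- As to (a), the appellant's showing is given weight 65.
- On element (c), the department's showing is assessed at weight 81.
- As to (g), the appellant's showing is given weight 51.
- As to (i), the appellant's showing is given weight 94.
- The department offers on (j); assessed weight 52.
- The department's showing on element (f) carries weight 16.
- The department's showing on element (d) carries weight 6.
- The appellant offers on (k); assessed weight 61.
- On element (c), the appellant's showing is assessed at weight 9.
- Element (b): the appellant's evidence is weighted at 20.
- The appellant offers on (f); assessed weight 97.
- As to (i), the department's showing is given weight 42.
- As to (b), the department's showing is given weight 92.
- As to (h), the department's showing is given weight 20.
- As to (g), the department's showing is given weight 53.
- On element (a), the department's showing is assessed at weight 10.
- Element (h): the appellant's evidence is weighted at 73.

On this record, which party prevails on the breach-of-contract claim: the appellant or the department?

department

— Issue I —
At Stage I.1 the appellant must meet a more-likely-than-not showing (weight is at least 53): on (a) the weight is 65 less the opposing 10 gives net 55, which does reach 53, so (a) meets the standard.
  All elements met. The burden passes to the department.
At Stage I.2 the department must meet a substantially-more-likely showing (weight is at least 72): on (b) the weight is 92 less the opposing 20 gives net 72, which does reach 72, so (b) meets the standard; on (c) the weight is 81 less the opposing 9 gives net 72, ≥ 72, so (c) meets the standard.
  The department carries Stage I.2; the appellant now bears the burden.
At Stage I.3 the appellant must meet a substantially-more-likely showing (weight is at least 72): on (d) the weight is 78 less the opposing 6 gives net 72, which does reach 72, so (d) meets the standard.
  Stage I.3 carried; the final stage is satisfied.
With every stage satisfied, the appellant prevails on this issue.
— Issue II —
Stage II.1 — burden on appellant; standard: a heightened civil standard (weight is at least 78).
    (e): 74 < 78 [not met]
    (f): 97 − 16 = 81 ≥ 78 [met]
  The appellant does not carry Stage II.1.
So the department prevails on this issue.
— Issue III —
At Stage III.1 the appellant must meet a more-likely-than-not showing (weight is at least 52): on (h) the weight is 73 less the opposing 20 gives net 53, which does reach 52, so (h) meets the standard; on (i) the weight is 94 less the opposing 42 gives net 52, ≥ 52, so (i) meets the standard.
  Stage III.1 is satisfied; the onus moves to the department.
At Stage III.2 the department must meet a more-likely-than-not showing (weight is at least 52): on (j) the weight is 52, which does reach 52, so (j) meets the standard.
  All elements met. The burden passes to the appellant.
At Stage III.3 the appellant must meet a more-likely-than-not showing (weight is at least 52): on (k) the weight is 61 less the opposing 11 gives net 50, which does not reach 52, so (k) does not meet the standard.
  Stage III.3 not carried; the appellant fails its burden.
So the department prevails on this issue.
Per-issue: Issue I → appellant; Issue II → department; Issue III → department. The appellant must prevail on a majority of issues; overall, the department prevails.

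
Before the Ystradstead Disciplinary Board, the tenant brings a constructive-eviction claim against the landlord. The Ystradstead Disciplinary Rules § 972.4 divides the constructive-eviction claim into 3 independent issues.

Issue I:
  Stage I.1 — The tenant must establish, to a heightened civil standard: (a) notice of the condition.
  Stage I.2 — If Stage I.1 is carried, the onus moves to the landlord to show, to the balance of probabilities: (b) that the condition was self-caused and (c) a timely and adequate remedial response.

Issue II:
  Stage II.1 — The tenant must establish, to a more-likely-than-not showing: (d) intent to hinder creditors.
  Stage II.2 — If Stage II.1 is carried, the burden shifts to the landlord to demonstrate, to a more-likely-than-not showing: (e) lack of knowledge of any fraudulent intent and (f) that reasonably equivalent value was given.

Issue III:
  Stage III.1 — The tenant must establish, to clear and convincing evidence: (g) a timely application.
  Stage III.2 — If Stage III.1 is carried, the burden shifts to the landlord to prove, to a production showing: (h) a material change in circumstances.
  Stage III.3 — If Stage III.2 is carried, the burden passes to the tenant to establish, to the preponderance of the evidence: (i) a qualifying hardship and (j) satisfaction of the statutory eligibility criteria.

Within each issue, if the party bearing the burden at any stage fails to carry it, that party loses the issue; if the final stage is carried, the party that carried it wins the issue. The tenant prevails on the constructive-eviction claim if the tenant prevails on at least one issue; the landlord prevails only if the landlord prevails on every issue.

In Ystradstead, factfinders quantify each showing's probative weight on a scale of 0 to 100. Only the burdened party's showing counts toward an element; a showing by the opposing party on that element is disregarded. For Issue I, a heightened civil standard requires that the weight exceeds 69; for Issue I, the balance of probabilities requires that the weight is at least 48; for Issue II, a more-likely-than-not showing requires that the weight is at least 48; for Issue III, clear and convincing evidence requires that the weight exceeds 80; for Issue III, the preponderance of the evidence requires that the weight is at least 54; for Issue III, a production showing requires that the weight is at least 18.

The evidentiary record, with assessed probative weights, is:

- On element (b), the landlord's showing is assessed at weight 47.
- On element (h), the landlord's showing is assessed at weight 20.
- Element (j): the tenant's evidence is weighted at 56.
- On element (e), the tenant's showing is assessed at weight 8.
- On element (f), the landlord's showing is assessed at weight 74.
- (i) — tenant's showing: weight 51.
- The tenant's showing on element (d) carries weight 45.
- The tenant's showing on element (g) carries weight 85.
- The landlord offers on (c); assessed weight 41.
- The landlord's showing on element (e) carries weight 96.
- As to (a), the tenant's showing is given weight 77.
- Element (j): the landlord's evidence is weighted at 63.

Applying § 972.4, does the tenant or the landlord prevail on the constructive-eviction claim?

— Issue I —
At Stage I.1 the tenant must meet a heightened civil standard (weight exceeds 69): on (a) the weight is 77, which does exceed 69, so (a) meets the standard.
  Stage I.1 is satisfied; the onus moves to the landlord.
At Stage I.2 the landlord must meet the balance of probabilities (weight is at least 48): on (b) the weight is 47, which does not reach 48, so (b) does not meet the standard; on (c) the weight is 41, < 48, so (c) does not meet the standard.
  Not every element is met, so the landlord fails to carry Stage I.2.
The tenant prevails on this issue.
— Issue II —
Stage II.1 — burden on tenant; standard: a more-likely-than-not showing (weight is at least 48).
    (d): 45 < 48 [not met]
  Not every element is met, so the tenant fails to carry Stage II.1.
The analysis ends at Stage II.1; the landlord prevails on this issue.
— Issue III —
At Stage III.1 the tenant must meet clear and convincing evidence (weight exceeds 80): on (g) the weight is 85, which does exceed 80, so (g) meets the standard.
  The tenant carries Stage III.1; the landlord now bears the burden.
At Stage III.2 the landlord must meet a production showing (weight is at least 18): on (h) the weight is 20, which does reach 18, so (h) meets the standard.
  All elements met. The burden passes to the tenant.
At Stage III.3 the tenant must meet the preponderance of the evidence (weight is at least 54): on (i) the weight is 51, < 54, so (i) does not meet the standard; on (j) the weight is 56 (the landlord's 63 is given no effect), which does reach 54, so (j) meets the standard.
  The tenant does not carry Stage III.3.
The analysis ends at Stage III.3; the landlord prevails on this issue.
Per-issue: Issue I → tenant; Issue II → landlord; Issue III → landlord. The tenant must prevail on at least one issue; overall, the tenant prevails.

tenant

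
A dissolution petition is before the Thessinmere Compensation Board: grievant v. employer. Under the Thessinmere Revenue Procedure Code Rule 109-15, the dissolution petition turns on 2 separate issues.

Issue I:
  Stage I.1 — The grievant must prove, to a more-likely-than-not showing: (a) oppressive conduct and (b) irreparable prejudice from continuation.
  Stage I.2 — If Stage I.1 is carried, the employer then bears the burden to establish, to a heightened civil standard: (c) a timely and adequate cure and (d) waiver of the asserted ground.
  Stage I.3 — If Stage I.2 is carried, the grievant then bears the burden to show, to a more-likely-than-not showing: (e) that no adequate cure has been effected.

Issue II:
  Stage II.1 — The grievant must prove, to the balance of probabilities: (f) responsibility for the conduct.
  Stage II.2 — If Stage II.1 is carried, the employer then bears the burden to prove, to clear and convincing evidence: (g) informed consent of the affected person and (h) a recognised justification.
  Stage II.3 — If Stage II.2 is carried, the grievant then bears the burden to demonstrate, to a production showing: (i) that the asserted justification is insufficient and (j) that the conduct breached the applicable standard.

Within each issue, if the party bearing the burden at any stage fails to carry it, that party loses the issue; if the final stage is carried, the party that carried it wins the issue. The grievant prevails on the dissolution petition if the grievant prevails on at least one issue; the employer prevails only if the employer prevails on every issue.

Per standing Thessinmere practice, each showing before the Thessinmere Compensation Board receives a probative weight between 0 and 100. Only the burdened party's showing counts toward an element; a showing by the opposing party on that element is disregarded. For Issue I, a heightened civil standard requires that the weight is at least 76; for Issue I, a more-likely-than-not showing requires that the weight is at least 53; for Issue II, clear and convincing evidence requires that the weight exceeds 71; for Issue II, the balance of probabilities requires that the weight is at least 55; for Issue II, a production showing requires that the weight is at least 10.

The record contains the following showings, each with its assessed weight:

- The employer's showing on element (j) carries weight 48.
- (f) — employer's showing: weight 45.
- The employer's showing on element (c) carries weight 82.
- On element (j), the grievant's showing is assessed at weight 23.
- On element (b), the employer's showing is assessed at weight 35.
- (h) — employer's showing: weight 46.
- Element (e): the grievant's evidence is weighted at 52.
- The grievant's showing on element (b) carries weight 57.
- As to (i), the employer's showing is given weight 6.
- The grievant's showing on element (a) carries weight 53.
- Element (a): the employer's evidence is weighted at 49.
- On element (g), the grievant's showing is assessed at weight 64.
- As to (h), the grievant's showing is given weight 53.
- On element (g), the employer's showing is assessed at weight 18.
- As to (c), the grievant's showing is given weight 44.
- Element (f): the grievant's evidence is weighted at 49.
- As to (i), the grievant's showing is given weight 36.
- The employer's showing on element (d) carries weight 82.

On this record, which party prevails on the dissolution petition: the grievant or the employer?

employer

— Issue I —
Stage I.1 — burden on grievant; standard: a more-likely-than-not showing (weight is at least 53).
    (a): 53 (employer's 49 disregarded) ≥ 53 [met]
    (b): 57 (employer's 35 disregarded) ≥ 53 [met]
  Stage I.1 is satisfied; the onus moves to the employer.
Stage I.2 — burden on employer; standard: a heightened civil standard (weight is at least 76).
    (c): 82 (grievant's 44 disregarded) ≥ 76 [met]
    (d): 82 ≥ 76 [met]
  Stage I.2 carried; the burden shifts to the grievant.
Stage I.3 — burden on grievant; standard: a more-likely-than-not showing (weight is at least 53).
    (e): 52 < 53 [not met]
  The grievant does not carry Stage I.3.
The employer prevails on this issue.
— Issue II —
At Stage II.1 the grievant must meet the balance of probabilities (weight is at least 55): on (f) the weight is 49 (the employer's 45 is given no effect), < 55, so (f) does not meet the standard.
  The grievant does not carry Stage II.1.
The analysis ends at Stage II.1; the employer prevails on this issue.
Per-issue: Issue I → employer; Issue II → employer. The grievant must prevail on at least one issue; overall, the employer prevails.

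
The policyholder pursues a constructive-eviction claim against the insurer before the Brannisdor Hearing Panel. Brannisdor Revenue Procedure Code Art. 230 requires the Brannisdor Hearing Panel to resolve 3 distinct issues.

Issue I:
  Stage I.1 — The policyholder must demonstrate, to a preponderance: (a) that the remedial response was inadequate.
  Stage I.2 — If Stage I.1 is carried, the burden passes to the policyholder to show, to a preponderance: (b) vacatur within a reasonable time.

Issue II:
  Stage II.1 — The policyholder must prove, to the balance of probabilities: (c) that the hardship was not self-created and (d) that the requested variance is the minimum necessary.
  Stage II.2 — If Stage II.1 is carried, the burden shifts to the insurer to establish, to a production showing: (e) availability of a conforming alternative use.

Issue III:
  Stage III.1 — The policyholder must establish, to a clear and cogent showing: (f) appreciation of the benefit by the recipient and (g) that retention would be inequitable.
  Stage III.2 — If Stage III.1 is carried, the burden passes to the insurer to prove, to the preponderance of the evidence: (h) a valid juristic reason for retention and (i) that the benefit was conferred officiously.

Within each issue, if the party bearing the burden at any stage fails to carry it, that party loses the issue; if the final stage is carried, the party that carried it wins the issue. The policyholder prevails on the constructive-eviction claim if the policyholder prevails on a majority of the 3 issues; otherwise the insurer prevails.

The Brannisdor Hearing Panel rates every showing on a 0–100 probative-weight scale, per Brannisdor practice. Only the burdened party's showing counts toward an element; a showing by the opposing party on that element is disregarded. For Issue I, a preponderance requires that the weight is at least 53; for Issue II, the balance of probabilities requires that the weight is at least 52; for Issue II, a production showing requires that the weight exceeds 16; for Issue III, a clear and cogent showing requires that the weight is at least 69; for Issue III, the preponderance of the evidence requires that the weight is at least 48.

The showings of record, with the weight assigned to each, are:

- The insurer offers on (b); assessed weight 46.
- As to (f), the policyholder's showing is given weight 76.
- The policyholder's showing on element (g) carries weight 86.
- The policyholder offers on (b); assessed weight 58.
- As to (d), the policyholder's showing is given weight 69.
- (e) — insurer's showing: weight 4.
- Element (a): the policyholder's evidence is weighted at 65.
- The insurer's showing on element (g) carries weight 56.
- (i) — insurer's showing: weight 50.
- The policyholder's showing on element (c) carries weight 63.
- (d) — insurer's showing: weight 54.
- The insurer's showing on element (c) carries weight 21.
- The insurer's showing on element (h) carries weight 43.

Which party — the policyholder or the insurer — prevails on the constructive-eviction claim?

— Issue I —
At Stage I.1 the policyholder must meet a preponderance (weight is at least 53): on (a) the weight is 65, ≥ 53, so (a) meets the standard.
  Stage I.1 is satisfied; the policyholder continues to bear the burden.
At Stage I.2 the policyholder must meet a preponderance (weight is at least 53): on (b) the weight is 58 (the insurer's 46 is given no effect), which does reach 53, so (b) meets the standard.
  All elements met at the final stage.
Every stage carried; the policyholder prevails on this issue.
— Issue II —
Stage II.1 (policyholder, the balance of probabilities, weight is at least 52): (c) 63 (insurer's 21 disregarded) ≥ 52 — meets; (d) 69 (insurer's 54 disregarded) ≥ 52 — meets.
  The policyholder carries Stage II.1; the insurer now bears the burden.
Stage II.2 (insurer, a production showing, weight exceeds 16): (e) 4 ≤ 16 — fails.
  Not every element is met, so the insurer fails to carry Stage II.2.
The analysis ends at Stage II.2; the policyholder prevails on this issue.
— Issue III —
Stage III.1 (policyholder, a clear and cogent showing, weight is at least 69): (f) 76 ≥ 69 — meets; (g) 86 (insurer's 56 disregarded) ≥ 69 — meets.
  All elements met. The burden passes to the insurer.
Stage III.2 (insurer, the preponderance of the evidence, weight is at least 48): (h) 43 < 48 — fails; (i) 50 ≥ 48 — meets.
  Not every element is met, so the insurer fails to carry Stage III.2.
The analysis ends at Stage III.2; the policyholder prevails on this issue.
Per-issue: Issue I → policyholder; Issue II → policyholder; Issue III → policyholder. The policyholder must prevail on a majority of issues; overall, the policyholder prevails.

policyholder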